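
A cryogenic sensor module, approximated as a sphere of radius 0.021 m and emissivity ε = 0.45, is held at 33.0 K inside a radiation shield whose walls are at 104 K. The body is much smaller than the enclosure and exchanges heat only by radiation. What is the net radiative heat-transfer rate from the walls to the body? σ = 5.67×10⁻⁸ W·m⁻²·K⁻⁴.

P_net ≈ 0.0164 W

For a small grey body in a large enclosure: P_net = εσA(T_body⁴ − T_wall⁴).
A = 4πr² = 0.005542 m²; T_body⁴ − T_wall⁴ = 1.186×10⁶ − 1.170×10⁸ = -1.158×10⁸ K⁴.
|P_net| = 0.45·5.67×10⁻⁸·0.005542·1.158×10⁸.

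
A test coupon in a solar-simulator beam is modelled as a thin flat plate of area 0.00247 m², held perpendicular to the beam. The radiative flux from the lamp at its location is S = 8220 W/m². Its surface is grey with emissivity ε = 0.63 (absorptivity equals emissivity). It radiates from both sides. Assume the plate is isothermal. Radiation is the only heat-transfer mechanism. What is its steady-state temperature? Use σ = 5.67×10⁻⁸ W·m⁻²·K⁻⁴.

At equilibrium, absorbed power = emitted power.
Absorbing cross-section = A = 0.002470 m²; emitting surface = 2A = 0.004940 m² (ratio 2).
εS·A_cross = εσ·A_surf·T⁴  ⇒  T⁴ = S/(2σ)   (ε cancels).
T⁴ = 8220/(2·5.67×10⁻⁸) = 7.249×10¹⁰ K⁴.
T = (7.249×10¹⁰)^(1/4).

T ≈ 519 K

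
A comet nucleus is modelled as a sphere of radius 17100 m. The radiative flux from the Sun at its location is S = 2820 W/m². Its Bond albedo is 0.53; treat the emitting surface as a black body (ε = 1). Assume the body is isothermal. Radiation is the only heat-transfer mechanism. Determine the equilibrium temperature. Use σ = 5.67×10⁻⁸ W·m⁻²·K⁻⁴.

T ≈ 276 K

At equilibrium, absorbed power = emitted power.
Absorbing cross-section = πr² = 9.186×10⁸ m²; emitting surface = 4πr² = 3.675×10⁹ m² (ratio 4).
(1−a)S·A_cross = εσ·A_surf·T⁴  ⇒  T⁴ = (1−a)S/(4σ).
T⁴ = 0.470·2820/(4·5.67×10⁻⁸) = 5.844×10⁹ K⁴.
T = (5.844×10⁹)^(1/4).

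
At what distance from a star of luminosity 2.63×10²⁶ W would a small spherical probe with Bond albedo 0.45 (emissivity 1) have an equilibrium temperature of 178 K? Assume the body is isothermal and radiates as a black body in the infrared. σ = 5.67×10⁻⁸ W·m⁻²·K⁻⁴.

d ≈ 2.25×10¹¹ m

For an isothermal black-emitting sphere, (1−a)S·πr² = σ·4πr²·T⁴ ⇒ S = 4σT⁴/(1−a).
S = 4·5.67×10⁻⁸·(178)⁴/0.550 = 414.0 W/m².
Flux falls as S = L/(4πd²), so d = √(L/(4πS)) = √(2.63×10²⁶/(4π·414.0)).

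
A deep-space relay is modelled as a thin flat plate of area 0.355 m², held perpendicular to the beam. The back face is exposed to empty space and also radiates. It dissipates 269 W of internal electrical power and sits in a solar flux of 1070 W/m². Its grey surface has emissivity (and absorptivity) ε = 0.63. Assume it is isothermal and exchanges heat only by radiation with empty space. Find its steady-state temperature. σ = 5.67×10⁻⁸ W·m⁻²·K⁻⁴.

T ≈ 376 K

At steady state, absorbed solar power + internal power = radiated power.
Absorbed: α·S·A_cross = 0.63·1070·0.3550 = 239.3 W (cross-section A).
Total input = 239.3 + 269 = 508.3 W.
Radiated: εσ·A_surf·T⁴ with A_surf = 2A = 0.7100 m².
T⁴ = 508.3/(0.63·5.67×10⁻⁸·0.7100) = 2.004×10¹⁰ K⁴.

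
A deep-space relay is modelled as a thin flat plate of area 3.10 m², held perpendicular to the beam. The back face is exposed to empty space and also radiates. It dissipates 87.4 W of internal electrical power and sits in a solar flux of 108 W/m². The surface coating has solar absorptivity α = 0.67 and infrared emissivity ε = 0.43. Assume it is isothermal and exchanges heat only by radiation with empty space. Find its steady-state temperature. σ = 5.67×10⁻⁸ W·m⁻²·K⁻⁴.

T ≈ 213 K

At steady state, absorbed solar power + internal power = radiated power.
Absorbed: α·S·A_cross = 0.67·108·3.100 = 224.3 W (cross-section A).
Total input = 224.3 + 87.4 = 311.7 W.
Radiated: εσ·A_surf·T⁴ with A_surf = 2A = 6.200 m².
T⁴ = 311.7/(0.43·5.67×10⁻⁸·6.200) = 2.062×10⁹ K⁴.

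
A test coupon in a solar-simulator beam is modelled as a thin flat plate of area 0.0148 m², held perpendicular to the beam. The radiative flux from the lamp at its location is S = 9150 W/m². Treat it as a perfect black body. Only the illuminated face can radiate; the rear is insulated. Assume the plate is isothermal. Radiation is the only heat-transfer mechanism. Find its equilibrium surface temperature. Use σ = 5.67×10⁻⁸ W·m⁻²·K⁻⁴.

At equilibrium, absorbed power = emitted power.
Absorbing cross-section = A = 0.01480 m²; emitting surface = A = 0.01480 m² (ratio 1).
S·A_cross = εσ·A_surf·T⁴  ⇒  T⁴ = S/(1σ).
T⁴ = 1.00·9150/(1·5.67×10⁻⁸) = 1.614×10¹¹ K⁴.
T = (1.614×10¹¹)^(1/4).

T ≈ 634 K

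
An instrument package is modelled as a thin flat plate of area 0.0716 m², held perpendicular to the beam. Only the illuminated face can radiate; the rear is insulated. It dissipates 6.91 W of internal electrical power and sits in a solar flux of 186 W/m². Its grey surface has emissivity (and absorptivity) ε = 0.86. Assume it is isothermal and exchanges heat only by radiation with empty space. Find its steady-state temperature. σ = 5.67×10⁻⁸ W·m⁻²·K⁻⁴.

T ≈ 269 K

At steady state, absorbed solar power + internal power = radiated power.
Absorbed: α·S·A_cross = 0.86·186·0.07160 = 11.45 W (cross-section A).
Total input = 11.45 + 6.91 = 18.36 W.
Radiated: εσ·A_surf·T⁴ with A_surf = A = 0.07160 m².
T⁴ = 18.36/(0.86·5.67×10⁻⁸·0.07160) = 5.260×10⁹ K⁴.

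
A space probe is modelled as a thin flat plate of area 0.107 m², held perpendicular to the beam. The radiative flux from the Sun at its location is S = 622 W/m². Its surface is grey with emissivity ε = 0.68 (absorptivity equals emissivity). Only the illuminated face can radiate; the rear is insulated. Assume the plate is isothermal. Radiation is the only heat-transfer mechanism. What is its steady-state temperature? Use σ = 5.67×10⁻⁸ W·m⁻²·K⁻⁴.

T ≈ 324 K

At equilibrium, absorbed power = emitted power.
Absorbing cross-section = A = 0.1070 m²; emitting surface = A = 0.1070 m² (ratio 1).
εS·A_cross = εσ·A_surf·T⁴  ⇒  T⁴ = S/(1σ)   (ε cancels).
T⁴ = 622/(1·5.67×10⁻⁸) = 1.097×10¹⁰ K⁴.
T = (1.097×10¹⁰)^(1/4).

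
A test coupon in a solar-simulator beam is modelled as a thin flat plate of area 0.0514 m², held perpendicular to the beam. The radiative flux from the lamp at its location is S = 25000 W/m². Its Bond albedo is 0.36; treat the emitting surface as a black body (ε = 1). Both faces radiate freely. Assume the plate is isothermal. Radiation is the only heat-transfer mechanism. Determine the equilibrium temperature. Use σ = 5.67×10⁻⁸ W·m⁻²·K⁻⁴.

T ≈ 613 K

At equilibrium, absorbed power = emitted power.
Absorbing cross-section = A = 0.05140 m²; emitting surface = 2A = 0.1028 m² (ratio 2).
(1−a)S·A_cross = εσ·A_surf·T⁴  ⇒  T⁴ = (1−a)S/(2σ).
T⁴ = 0.640·25000/(2·5.67×10⁻⁸) = 1.411×10¹¹ K⁴.
T = (1.411×10¹¹)^(1/4).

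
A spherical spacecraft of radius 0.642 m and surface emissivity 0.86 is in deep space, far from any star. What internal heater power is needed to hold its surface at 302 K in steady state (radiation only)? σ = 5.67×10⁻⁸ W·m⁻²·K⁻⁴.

P = εσ·4πr²·T⁴.
4πr² = 5.179 m²; T⁴ = 8.318×10⁹ K⁴.
P = 0.86·5.67×10⁻⁸·5.179·8.318×10⁹.

P ≈ 2100 W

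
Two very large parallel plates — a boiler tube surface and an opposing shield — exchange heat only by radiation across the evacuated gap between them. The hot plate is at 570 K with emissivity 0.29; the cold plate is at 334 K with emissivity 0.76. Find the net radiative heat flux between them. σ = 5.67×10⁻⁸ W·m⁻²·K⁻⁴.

q ≈ 1400 W/m²

For two infinite grey parallel plates, q = σ(T₁⁴ − T₂⁴)/(1/ε₁ + 1/ε₂ − 1).
T₁⁴ − T₂⁴ = 1.056×10¹¹ − 1.244×10¹⁰ = 9.312×10¹⁰ K⁴.
1/ε₁ + 1/ε₂ − 1 = 3.448 + 1.316 − 1 = 3.764.
q = 5.67×10⁻⁸ × 9.312×10¹⁰ / 3.764.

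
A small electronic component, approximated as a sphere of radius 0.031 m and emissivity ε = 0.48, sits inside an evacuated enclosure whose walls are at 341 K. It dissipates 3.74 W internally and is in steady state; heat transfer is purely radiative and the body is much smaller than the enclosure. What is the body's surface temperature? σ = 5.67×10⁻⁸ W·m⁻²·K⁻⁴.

For a small grey body in a large enclosure, net radiated power = εσA(T⁴ − T_w⁴).
Steady state: P = εσA(T⁴ − T_w⁴) with A = 4πr² = 0.01208 m².
T⁴ = P/(εσA) + T_w⁴ = 3.74/(0.48·5.67×10⁻⁸·0.01208) + (341)⁴
    = 1.138×10¹⁰ + 1.352×10¹⁰ = 2.490×10¹⁰ K⁴.

T ≈ 397 K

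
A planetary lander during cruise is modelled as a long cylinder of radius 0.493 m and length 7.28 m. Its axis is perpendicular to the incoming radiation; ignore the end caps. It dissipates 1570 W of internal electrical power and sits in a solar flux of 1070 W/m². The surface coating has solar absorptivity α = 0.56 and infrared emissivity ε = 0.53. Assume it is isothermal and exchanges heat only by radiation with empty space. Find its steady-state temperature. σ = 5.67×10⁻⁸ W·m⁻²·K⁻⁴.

At steady state, absorbed solar power + internal power = radiated power.
Absorbed: α·S·A_cross = 0.56·1070·7.178 = 4301 W (cross-section 2rL).
Total input = 4301 + 1570 = 5871 W.
Radiated: εσ·A_surf·T⁴ with A_surf = 2πrL = 22.55 m².
T⁴ = 5871/(0.53·5.67×10⁻⁸·22.55) = 8.664×10⁹ K⁴.

T ≈ 305 K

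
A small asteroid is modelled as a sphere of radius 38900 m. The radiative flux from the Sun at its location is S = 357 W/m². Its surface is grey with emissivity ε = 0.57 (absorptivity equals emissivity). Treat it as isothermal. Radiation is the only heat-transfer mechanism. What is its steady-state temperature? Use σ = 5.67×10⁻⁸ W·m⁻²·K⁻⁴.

At equilibrium, absorbed power = emitted power.
Absorbing cross-section = πr² = 4.754×10⁹ m²; emitting surface = 4πr² = 1.902×10¹⁰ m² (ratio 4).
εS·A_cross = εσ·A_surf·T⁴  ⇒  T⁴ = S/(4σ)   (ε cancels).
T⁴ = 357/(4·5.67×10⁻⁸) = 1.574×10⁹ K⁴.
T = (1.574×10⁹)^(1/4).

T ≈ 199 K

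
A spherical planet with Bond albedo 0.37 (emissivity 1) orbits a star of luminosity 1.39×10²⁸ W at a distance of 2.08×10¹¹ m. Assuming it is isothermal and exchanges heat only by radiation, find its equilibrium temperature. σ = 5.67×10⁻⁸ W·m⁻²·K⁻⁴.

T ≈ 516 K

First find the stellar flux at distance d: S = L/(4πd²) = 1.39×10²⁸/(4π·(2.08×10¹¹)²) = 25570 W/m².
For an isothermal sphere, absorbed (1−a)S·πr² = emitted σ·4πr²·T⁴, so T⁴ = (1−a)S/(4σ).
T⁴ = 0.630·25570/(4·5.67×10⁻⁸) = 7.102×10¹⁰ K⁴.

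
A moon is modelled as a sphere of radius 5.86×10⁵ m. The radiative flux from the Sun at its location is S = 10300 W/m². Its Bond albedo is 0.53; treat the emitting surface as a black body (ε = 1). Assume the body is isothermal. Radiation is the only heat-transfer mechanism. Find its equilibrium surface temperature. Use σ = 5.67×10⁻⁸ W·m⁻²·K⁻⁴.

At equilibrium, absorbed power = emitted power.
Absorbing cross-section = πr² = 1.079×10¹² m²; emitting surface = 4πr² = 4.315×10¹² m² (ratio 4).
(1−a)S·A_cross = εσ·A_surf·T⁴  ⇒  T⁴ = (1−a)S/(4σ).
T⁴ = 0.470·10300/(4·5.67×10⁻⁸) = 2.134×10¹⁰ K⁴.
T = (2.134×10¹⁰)^(1/4).

T ≈ 382 K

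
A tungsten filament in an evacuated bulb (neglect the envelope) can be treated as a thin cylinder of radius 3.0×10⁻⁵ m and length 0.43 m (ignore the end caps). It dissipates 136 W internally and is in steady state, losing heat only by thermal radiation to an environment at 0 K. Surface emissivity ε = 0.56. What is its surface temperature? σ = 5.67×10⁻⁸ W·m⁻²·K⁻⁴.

Steady state: internal power = radiated power, P = εσA T⁴.
Radiating area A = 2πrL = 8.105×10⁻⁵ m².
T⁴ = P/(εσA) = 136/(0.56·5.67×10⁻⁸·8.105×10⁻⁵) = 5.284×10¹³ K⁴.
T = (5.284×10¹³)^(1/4).

T ≈ 2700 K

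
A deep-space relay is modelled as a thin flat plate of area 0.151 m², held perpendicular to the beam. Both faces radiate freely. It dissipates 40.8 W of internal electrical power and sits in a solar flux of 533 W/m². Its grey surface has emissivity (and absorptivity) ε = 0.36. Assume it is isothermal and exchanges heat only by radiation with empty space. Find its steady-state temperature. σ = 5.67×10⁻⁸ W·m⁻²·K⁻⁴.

At steady state, absorbed solar power + internal power = radiated power.
Absorbed: α·S·A_cross = 0.36·533·0.1510 = 28.97 W (cross-section A).
Total input = 28.97 + 40.8 = 69.77 W.
Radiated: εσ·A_surf·T⁴ with A_surf = 2A = 0.3020 m².
T⁴ = 69.77/(0.36·5.67×10⁻⁸·0.3020) = 1.132×10¹⁰ K⁴.

T ≈ 326 K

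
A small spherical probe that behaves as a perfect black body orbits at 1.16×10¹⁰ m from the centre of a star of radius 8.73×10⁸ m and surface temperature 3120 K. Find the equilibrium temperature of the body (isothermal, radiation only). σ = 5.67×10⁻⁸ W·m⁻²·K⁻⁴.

The star's surface emits σT_*⁴; at distance d the flux is S = σT_*⁴(R_*/d)².
S = 5.67×10⁻⁸·(3120)⁴·(8.73×10⁸/1.16×10¹⁰)² = 30430 W/m².
For an isothermal sphere T⁴ = (1−a)S/(4σ) = 1.342×10¹¹ K⁴.

T ≈ 605 K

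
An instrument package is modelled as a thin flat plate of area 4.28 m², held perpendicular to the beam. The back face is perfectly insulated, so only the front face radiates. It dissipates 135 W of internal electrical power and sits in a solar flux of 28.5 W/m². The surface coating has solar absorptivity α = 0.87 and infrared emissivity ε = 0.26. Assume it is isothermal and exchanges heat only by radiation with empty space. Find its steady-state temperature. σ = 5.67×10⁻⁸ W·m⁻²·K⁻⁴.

T ≈ 249 K

At steady state, absorbed solar power + internal power = radiated power.
Absorbed: α·S·A_cross = 0.87·28.5·4.280 = 106.1 W (cross-section A).
Total input = 106.1 + 135 = 241.1 W.
Radiated: εσ·A_surf·T⁴ with A_surf = A = 4.280 m².
T⁴ = 241.1/(0.26·5.67×10⁻⁸·4.280) = 3.822×10⁹ K⁴.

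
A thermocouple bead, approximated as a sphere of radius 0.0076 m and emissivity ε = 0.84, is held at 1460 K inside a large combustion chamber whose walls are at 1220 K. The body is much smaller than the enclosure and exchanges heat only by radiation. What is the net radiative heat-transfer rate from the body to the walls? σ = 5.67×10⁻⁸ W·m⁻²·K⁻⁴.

P_net ≈ 80.5 W

For a small grey body in a large enclosure: P_net = εσA(T_body⁴ − T_wall⁴).
A = 4πr² = 7.258×10⁻⁴ m²; T_body⁴ − T_wall⁴ = 4.544×10¹² − 2.215×10¹² = 2.328×10¹² K⁴.
|P_net| = 0.84·5.67×10⁻⁸·7.258×10⁻⁴·2.328×10¹².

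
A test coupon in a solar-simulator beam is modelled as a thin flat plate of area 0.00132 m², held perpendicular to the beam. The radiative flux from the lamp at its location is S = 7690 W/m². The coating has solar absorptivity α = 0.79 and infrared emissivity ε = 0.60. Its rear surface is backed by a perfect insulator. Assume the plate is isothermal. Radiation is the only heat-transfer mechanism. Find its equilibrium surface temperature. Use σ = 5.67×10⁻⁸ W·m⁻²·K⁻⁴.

T ≈ 650 K

At equilibrium, absorbed power = emitted power.
Absorbing cross-section = A = 0.001320 m²; emitting surface = A = 0.001320 m² (ratio 1).
αS·A_cross = εσ·A_surf·T⁴  ⇒  T⁴ = αS/(ε·1σ).
T⁴ = 0.790·7690/(0.60·1·5.67×10⁻⁸) = 1.786×10¹¹ K⁴.
T = (1.786×10¹¹)^(1/4).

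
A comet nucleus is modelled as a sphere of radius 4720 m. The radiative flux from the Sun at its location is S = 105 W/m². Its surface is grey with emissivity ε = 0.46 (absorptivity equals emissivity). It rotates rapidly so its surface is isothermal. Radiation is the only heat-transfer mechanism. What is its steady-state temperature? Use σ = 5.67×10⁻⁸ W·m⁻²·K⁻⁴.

T ≈ 147 K

At equilibrium, absorbed power = emitted power.
Absorbing cross-section = πr² = 6.999×10⁷ m²; emitting surface = 4πr² = 2.800×10⁸ m² (ratio 4).
εS·A_cross = εσ·A_surf·T⁴  ⇒  T⁴ = S/(4σ)   (ε cancels).
T⁴ = 105/(4·5.67×10⁻⁸) = 4.630×10⁸ K⁴.
T = (4.630×10⁸)^(1/4).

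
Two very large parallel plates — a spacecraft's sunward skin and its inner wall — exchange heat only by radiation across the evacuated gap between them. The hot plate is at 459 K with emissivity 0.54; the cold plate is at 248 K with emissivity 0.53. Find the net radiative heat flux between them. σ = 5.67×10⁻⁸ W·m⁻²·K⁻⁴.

For two infinite grey parallel plates, q = σ(T₁⁴ − T₂⁴)/(1/ε₁ + 1/ε₂ − 1).
T₁⁴ − T₂⁴ = 4.439×10¹⁰ − 3.783×10⁹ = 4.060×10¹⁰ K⁴.
1/ε₁ + 1/ε₂ − 1 = 1.852 + 1.887 − 1 = 2.739.
q = 5.67×10⁻⁸ × 4.060×10¹⁰ / 2.739.

q ≈ 841 W/m²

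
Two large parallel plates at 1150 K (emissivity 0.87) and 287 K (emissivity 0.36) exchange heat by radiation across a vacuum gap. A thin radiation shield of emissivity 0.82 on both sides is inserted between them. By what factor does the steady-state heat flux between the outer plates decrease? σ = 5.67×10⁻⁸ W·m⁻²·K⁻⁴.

Without shield: q₀ = σΔ(T⁴)/(1/ε₁+1/ε₂−1) with denominator 2.927.
With shield the two gaps are in series; the resistances add: (1/ε₁+1/ε_s−1)+(1/ε_s+1/ε₂−1) = 1.369+2.997 = 4.366.
Heat-flux ratio q₀/q = 4.366/2.927.

factor ≈ 1.49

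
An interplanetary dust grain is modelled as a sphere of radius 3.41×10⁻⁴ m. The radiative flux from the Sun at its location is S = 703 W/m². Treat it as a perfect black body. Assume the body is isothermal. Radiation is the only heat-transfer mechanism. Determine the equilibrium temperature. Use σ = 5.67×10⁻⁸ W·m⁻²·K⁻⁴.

At equilibrium, absorbed power = emitted power.
Absorbing cross-section = πr² = 3.653×10⁻⁷ m²; emitting surface = 4πr² = 1.461×10⁻⁶ m² (ratio 4).
S·A_cross = εσ·A_surf·T⁴  ⇒  T⁴ = S/(4σ).
T⁴ = 1.00·703/(4·5.67×10⁻⁸) = 3.100×10⁹ K⁴.
T = (3.100×10⁹)^(1/4).

T ≈ 236 K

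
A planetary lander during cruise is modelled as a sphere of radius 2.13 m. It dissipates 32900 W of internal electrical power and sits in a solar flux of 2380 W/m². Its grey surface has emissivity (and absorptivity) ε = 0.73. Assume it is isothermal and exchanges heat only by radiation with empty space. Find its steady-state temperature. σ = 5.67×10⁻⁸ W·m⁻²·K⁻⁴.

T ≈ 395 K

At steady state, absorbed solar power + internal power = radiated power.
Absorbed: α·S·A_cross = 0.73·2380·14.25 = 24760 W (cross-section πr²).
Total input = 24760 + 32900 = 57660 W.
Radiated: εσ·A_surf·T⁴ with A_surf = 4πr² = 57.01 m².
T⁴ = 57660/(0.73·5.67×10⁻⁸·57.01) = 2.444×10¹⁰ K⁴.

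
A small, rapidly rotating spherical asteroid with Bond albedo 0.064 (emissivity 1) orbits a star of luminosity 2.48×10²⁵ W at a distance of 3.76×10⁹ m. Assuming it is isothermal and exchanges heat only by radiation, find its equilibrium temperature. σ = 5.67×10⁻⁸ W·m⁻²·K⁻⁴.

First find the stellar flux at distance d: S = L/(4πd²) = 2.48×10²⁵/(4π·(3.76×10⁹)²) = 1.396×10⁵ W/m².
For an isothermal sphere, absorbed (1−a)S·πr² = emitted σ·4πr²·T⁴, so T⁴ = (1−a)S/(4σ).
T⁴ = 0.936·1.396×10⁵/(4·5.67×10⁻⁸) = 5.761×10¹¹ K⁴.

T ≈ 871 K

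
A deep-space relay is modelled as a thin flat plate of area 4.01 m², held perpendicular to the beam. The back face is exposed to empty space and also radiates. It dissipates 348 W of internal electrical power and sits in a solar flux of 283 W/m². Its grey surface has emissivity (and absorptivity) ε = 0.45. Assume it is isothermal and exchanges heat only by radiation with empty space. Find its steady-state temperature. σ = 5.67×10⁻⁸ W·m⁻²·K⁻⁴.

T ≈ 255 K

At steady state, absorbed solar power + internal power = radiated power.
Absorbed: α·S·A_cross = 0.45·283·4.010 = 510.7 W (cross-section A).
Total input = 510.7 + 348 = 858.7 W.
Radiated: εσ·A_surf·T⁴ with A_surf = 2A = 8.020 m².
T⁴ = 858.7/(0.45·5.67×10⁻⁸·8.020) = 4.196×10⁹ K⁴.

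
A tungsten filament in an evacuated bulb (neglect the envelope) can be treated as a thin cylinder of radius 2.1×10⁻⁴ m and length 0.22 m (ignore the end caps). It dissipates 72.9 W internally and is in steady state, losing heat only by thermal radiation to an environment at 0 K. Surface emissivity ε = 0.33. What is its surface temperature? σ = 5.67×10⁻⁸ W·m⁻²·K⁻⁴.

Steady state: internal power = radiated power, P = εσA T⁴.
Radiating area A = 2πrL = 2.903×10⁻⁴ m².
T⁴ = P/(εσA) = 72.9/(0.33·5.67×10⁻⁸·2.903×10⁻⁴) = 1.342×10¹³ K⁴.
T = (1.342×10¹³)^(1/4).

T ≈ 1910 K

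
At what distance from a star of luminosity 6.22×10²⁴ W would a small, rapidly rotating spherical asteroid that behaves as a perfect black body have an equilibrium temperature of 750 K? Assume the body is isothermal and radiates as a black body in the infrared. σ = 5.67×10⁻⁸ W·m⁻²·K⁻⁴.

d ≈ 2.63×10⁹ m

For an isothermal black-emitting sphere, (1−a)S·πr² = σ·4πr²·T⁴ ⇒ S = 4σT⁴/(1−a).
S = 4·5.67×10⁻⁸·(750)⁴/1.00 = 71760 W/m².
Flux falls as S = L/(4πd²), so d = √(L/(4πS)) = √(6.22×10²⁴/(4π·71760)).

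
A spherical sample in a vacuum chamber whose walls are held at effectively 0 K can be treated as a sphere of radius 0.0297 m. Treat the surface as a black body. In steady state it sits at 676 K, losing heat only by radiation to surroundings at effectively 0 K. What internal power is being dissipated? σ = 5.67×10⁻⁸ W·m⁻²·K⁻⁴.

Steady state: P = εσA T⁴.
A = 4πr² = 0.01108 m²; T⁴ = (676)⁴ = 2.088×10¹¹ K⁴.
P = 1.0 × 5.67×10⁻⁸ × 0.01108 × 2.088×10¹¹.

P ≈ 131 W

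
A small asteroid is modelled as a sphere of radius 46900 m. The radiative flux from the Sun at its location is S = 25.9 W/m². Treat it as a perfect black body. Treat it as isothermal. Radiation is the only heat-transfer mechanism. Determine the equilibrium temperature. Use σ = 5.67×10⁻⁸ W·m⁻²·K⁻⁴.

At equilibrium, absorbed power = emitted power.
Absorbing cross-section = πr² = 6.910×10⁹ m²; emitting surface = 4πr² = 2.764×10¹⁰ m² (ratio 4).
S·A_cross = εσ·A_surf·T⁴  ⇒  T⁴ = S/(4σ).
T⁴ = 1.00·25.9/(4·5.67×10⁻⁸) = 1.142×10⁸ K⁴.
T = (1.142×10⁸)^(1/4).

T ≈ 103 K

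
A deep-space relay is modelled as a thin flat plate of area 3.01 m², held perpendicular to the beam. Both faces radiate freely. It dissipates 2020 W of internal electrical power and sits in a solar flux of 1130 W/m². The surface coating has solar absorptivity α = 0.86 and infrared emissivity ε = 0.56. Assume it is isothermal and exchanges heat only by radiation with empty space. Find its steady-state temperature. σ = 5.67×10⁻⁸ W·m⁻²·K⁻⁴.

At steady state, absorbed solar power + internal power = radiated power.
Absorbed: α·S·A_cross = 0.86·1130·3.010 = 2925 W (cross-section A).
Total input = 2925 + 2020 = 4945 W.
Radiated: εσ·A_surf·T⁴ with A_surf = 2A = 6.020 m².
T⁴ = 4945/(0.56·5.67×10⁻⁸·6.020) = 2.587×10¹⁰ K⁴.

T ≈ 401 K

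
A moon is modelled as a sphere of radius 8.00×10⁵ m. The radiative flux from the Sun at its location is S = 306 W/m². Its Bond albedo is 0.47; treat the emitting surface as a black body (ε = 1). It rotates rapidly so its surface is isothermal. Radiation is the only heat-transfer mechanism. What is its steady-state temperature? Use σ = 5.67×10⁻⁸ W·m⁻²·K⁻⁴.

At equilibrium, absorbed power = emitted power.
Absorbing cross-section = πr² = 2.011×10¹² m²; emitting surface = 4πr² = 8.042×10¹² m² (ratio 4).
(1−a)S·A_cross = εσ·A_surf·T⁴  ⇒  T⁴ = (1−a)S/(4σ).
T⁴ = 0.530·306/(4·5.67×10⁻⁸) = 7.151×10⁸ K⁴.
T = (7.151×10⁸)^(1/4).

T ≈ 164 K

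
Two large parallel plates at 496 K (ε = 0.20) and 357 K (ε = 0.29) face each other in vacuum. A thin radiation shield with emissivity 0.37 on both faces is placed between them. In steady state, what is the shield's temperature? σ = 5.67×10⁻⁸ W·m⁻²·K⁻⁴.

T_s ≈ 434 K

In steady state the net flux on the hot side equals that on the cold side.
σ(T₁⁴−T_s⁴)/D₁ = σ(T_s⁴−T₂⁴)/D₂, with D₁ = 1/ε₁+1/ε_s−1 = 6.703, D₂ = 1/ε_s+1/ε₂−1 = 5.151.
Solve for T_s⁴: T_s⁴ = (D₂·T₁⁴ + D₁·T₂⁴)/(D₁+D₂) = 3.549×10¹⁰ K⁴.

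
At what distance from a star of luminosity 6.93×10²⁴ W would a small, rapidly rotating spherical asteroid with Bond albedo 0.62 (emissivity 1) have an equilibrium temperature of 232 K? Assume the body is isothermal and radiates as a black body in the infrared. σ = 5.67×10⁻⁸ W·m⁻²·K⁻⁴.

d ≈ 1.79×10¹⁰ m

For an isothermal black-emitting sphere, (1−a)S·πr² = σ·4πr²·T⁴ ⇒ S = 4σT⁴/(1−a).
S = 4·5.67×10⁻⁸·(232)⁴/0.380 = 1729 W/m².
Flux falls as S = L/(4πd²), so d = √(L/(4πS)) = √(6.93×10²⁴/(4π·1729)).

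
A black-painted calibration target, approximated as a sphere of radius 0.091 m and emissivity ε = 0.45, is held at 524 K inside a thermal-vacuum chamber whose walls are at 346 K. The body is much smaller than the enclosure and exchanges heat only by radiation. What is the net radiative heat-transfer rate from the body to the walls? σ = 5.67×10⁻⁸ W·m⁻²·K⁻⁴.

P_net ≈ 162 W

For a small grey body in a large enclosure: P_net = εσA(T_body⁴ − T_wall⁴).
A = 4πr² = 0.1041 m²; T_body⁴ − T_wall⁴ = 7.539×10¹⁰ − 1.433×10¹⁰ = 6.106×10¹⁰ K⁴.
|P_net| = 0.45·5.67×10⁻⁸·0.1041·6.106×10¹⁰.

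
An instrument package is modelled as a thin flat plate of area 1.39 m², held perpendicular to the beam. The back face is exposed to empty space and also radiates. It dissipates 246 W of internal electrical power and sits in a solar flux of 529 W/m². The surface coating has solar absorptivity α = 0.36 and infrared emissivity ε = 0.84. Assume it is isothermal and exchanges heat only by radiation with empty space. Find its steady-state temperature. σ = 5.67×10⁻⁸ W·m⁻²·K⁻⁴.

T ≈ 249 K

At steady state, absorbed solar power + internal power = radiated power.
Absorbed: α·S·A_cross = 0.36·529·1.390 = 264.7 W (cross-section A).
Total input = 264.7 + 246 = 510.7 W.
Radiated: εσ·A_surf·T⁴ with A_surf = 2A = 2.780 m².
T⁴ = 510.7/(0.84·5.67×10⁻⁸·2.780) = 3.857×10⁹ K⁴.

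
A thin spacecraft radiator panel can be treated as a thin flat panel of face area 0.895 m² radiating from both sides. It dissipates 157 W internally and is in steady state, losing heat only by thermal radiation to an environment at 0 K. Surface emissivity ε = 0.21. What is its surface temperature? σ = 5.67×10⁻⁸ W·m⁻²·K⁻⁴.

Steady state: internal power = radiated power, P = εσA T⁴.
Radiating area A = 2·0.895 = 1.790 m².
T⁴ = P/(εσA) = 157/(0.21·5.67×10⁻⁸·1.790) = 7.366×10⁹ K⁴.
T = (7.366×10⁹)^(1/4).

T ≈ 293 K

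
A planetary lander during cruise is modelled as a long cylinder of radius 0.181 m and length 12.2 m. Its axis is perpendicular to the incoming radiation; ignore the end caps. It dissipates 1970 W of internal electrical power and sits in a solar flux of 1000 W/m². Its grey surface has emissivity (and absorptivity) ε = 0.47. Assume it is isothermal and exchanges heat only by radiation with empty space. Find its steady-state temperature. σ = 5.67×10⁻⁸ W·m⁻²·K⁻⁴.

T ≈ 323 K

At steady state, absorbed solar power + internal power = radiated power.
Absorbed: α·S·A_cross = 0.47·1000·4.416 = 2076 W (cross-section 2rL).
Total input = 2076 + 1970 = 4046 W.
Radiated: εσ·A_surf·T⁴ with A_surf = 2πrL = 13.87 m².
T⁴ = 4046/(0.47·5.67×10⁻⁸·13.87) = 1.094×10¹⁰ K⁴.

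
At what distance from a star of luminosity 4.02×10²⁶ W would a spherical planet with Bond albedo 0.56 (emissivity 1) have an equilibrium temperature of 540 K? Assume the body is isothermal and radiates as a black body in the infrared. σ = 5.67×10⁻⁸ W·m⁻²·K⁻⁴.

d ≈ 2.70×10¹⁰ m

For an isothermal black-emitting sphere, (1−a)S·πr² = σ·4πr²·T⁴ ⇒ S = 4σT⁴/(1−a).
S = 4·5.67×10⁻⁸·(540)⁴/0.440 = 43830 W/m².
Flux falls as S = L/(4πd²), so d = √(L/(4πS)) = √(4.02×10²⁶/(4π·43830)).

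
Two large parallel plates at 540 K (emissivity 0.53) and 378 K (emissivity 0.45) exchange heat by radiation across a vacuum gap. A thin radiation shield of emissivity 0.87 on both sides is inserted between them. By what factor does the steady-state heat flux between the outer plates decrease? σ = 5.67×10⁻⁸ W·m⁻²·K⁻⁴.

Without shield: q₀ = σΔ(T⁴)/(1/ε₁+1/ε₂−1) with denominator 3.109.
With shield the two gaps are in series; the resistances add: (1/ε₁+1/ε_s−1)+(1/ε_s+1/ε₂−1) = 2.036+2.372 = 4.408.
Heat-flux ratio q₀/q = 4.408/3.109.

factor ≈ 1.42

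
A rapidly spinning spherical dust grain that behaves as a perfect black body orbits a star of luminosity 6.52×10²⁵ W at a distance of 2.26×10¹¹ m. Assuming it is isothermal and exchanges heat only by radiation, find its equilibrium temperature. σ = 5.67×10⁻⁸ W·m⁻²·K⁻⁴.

First find the stellar flux at distance d: S = L/(4πd²) = 6.52×10²⁵/(4π·(2.26×10¹¹)²) = 101.6 W/m².
For an isothermal sphere, absorbed (1−a)S·πr² = emitted σ·4πr²·T⁴, so T⁴ = (1−a)S/(4σ).
T⁴ = 1.00·101.6/(4·5.67×10⁻⁸) = 4.479×10⁸ K⁴.

T ≈ 145 K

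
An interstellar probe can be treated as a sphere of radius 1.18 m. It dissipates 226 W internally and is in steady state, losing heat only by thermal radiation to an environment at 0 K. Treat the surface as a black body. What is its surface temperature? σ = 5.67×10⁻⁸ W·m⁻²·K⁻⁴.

T ≈ 123 K

Steady state: internal power = radiated power, P = εσA T⁴.
Radiating area A = 4πr² = 17.50 m².
T⁴ = P/(εσA) = 226/(1.0·5.67×10⁻⁸·17.50) = 2.278×10⁸ K⁴.
T = (2.278×10⁸)^(1/4).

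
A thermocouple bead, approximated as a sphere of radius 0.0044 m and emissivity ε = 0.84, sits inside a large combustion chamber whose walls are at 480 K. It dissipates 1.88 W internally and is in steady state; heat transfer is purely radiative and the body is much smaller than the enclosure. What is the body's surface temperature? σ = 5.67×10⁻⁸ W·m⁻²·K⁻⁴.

For a small grey body in a large enclosure, net radiated power = εσA(T⁴ − T_w⁴).
Steady state: P = εσA(T⁴ − T_w⁴) with A = 4πr² = 2.433×10⁻⁴ m².
T⁴ = P/(εσA) + T_w⁴ = 1.88/(0.84·5.67×10⁻⁸·2.433×10⁻⁴) + (480)⁴
    = 1.622×10¹¹ + 5.308×10¹⁰ = 2.153×10¹¹ K⁴.

T ≈ 681 K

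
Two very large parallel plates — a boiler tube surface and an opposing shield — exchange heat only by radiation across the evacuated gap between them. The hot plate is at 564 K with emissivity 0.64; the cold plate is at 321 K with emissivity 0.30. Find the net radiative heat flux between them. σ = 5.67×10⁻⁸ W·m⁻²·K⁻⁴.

q ≈ 1320 W/m²

For two infinite grey parallel plates, q = σ(T₁⁴ − T₂⁴)/(1/ε₁ + 1/ε₂ − 1).
T₁⁴ − T₂⁴ = 1.012×10¹¹ − 1.062×10¹⁰ = 9.057×10¹⁰ K⁴.
1/ε₁ + 1/ε₂ − 1 = 1.562 + 3.333 − 1 = 3.896.
q = 5.67×10⁻⁸ × 9.057×10¹⁰ / 3.896.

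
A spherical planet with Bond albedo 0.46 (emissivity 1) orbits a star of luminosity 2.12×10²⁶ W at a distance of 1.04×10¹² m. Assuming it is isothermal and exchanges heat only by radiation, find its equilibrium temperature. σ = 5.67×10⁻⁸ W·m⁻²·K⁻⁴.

T ≈ 78.1 K

First find the stellar flux at distance d: S = L/(4πd²) = 2.12×10²⁶/(4π·(1.04×10¹²)²) = 15.60 W/m².
For an isothermal sphere, absorbed (1−a)S·πr² = emitted σ·4πr²·T⁴, so T⁴ = (1−a)S/(4σ).
T⁴ = 0.540·15.60/(4·5.67×10⁻⁸) = 3.714×10⁷ K⁴.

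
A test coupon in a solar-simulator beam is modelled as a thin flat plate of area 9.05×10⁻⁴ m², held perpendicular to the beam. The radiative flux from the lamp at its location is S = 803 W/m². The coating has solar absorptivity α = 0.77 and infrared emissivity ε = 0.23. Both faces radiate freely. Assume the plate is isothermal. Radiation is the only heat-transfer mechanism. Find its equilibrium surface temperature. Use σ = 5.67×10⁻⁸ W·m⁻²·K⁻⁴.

T ≈ 392 K

At equilibrium, absorbed power = emitted power.
Absorbing cross-section = A = 9.050×10⁻⁴ m²; emitting surface = 2A = 0.001810 m² (ratio 2).
αS·A_cross = εσ·A_surf·T⁴  ⇒  T⁴ = αS/(ε·2σ).
T⁴ = 0.770·803/(0.23·2·5.67×10⁻⁸) = 2.371×10¹⁰ K⁴.
T = (2.371×10¹⁰)^(1/4).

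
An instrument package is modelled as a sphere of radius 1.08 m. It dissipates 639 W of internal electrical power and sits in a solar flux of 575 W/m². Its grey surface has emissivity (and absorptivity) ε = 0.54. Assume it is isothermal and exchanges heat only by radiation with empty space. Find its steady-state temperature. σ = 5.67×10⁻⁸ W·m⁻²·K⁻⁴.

T ≈ 251 K

At steady state, absorbed solar power + internal power = radiated power.
Absorbed: α·S·A_cross = 0.54·575·3.664 = 1138 W (cross-section πr²).
Total input = 1138 + 639 = 1777 W.
Radiated: εσ·A_surf·T⁴ with A_surf = 4πr² = 14.66 m².
T⁴ = 1777/(0.54·5.67×10⁻⁸·14.66) = 3.959×10⁹ K⁴.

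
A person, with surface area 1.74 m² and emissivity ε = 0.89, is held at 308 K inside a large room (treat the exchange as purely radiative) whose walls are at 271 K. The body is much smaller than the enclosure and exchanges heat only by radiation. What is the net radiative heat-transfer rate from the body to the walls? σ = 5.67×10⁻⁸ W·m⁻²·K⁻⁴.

For a small grey body in a large enclosure: P_net = εσA(T_body⁴ − T_wall⁴).
A = 1.74 m²; T_body⁴ − T_wall⁴ = 8.999×10⁹ − 5.394×10⁹ = 3.606×10⁹ K⁴.
|P_net| = 0.89·5.67×10⁻⁸·1.740·3.606×10⁹.

P_net ≈ 317 W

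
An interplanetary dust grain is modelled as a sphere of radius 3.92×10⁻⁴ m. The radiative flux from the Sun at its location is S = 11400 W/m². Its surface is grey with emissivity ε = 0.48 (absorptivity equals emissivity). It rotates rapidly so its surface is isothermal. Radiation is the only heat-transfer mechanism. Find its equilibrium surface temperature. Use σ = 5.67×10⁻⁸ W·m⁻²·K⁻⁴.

At equilibrium, absorbed power = emitted power.
Absorbing cross-section = πr² = 4.827×10⁻⁷ m²; emitting surface = 4πr² = 1.931×10⁻⁶ m² (ratio 4).
εS·A_cross = εσ·A_surf·T⁴  ⇒  T⁴ = S/(4σ)   (ε cancels).
T⁴ = 11400/(4·5.67×10⁻⁸) = 5.026×10¹⁰ K⁴.
T = (5.026×10¹⁰)^(1/4).

T ≈ 473 K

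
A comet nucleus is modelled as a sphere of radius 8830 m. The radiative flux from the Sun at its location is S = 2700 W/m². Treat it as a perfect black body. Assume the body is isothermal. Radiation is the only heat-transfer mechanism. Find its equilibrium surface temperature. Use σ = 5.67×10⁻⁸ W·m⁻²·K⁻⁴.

At equilibrium, absorbed power = emitted power.
Absorbing cross-section = πr² = 2.449×10⁸ m²; emitting surface = 4πr² = 9.798×10⁸ m² (ratio 4).
S·A_cross = εσ·A_surf·T⁴  ⇒  T⁴ = S/(4σ).
T⁴ = 1.00·2700/(4·5.67×10⁻⁸) = 1.190×10¹⁰ K⁴.
T = (1.190×10¹⁰)^(1/4).

T ≈ 330 K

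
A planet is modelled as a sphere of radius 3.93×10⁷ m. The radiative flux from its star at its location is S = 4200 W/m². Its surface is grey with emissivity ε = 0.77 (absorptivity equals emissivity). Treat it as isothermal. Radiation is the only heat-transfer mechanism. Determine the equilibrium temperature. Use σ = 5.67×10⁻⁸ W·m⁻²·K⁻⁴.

T ≈ 369 K

At equilibrium, absorbed power = emitted power.
Absorbing cross-section = πr² = 4.852×10¹⁵ m²; emitting surface = 4πr² = 1.941×10¹⁶ m² (ratio 4).
εS·A_cross = εσ·A_surf·T⁴  ⇒  T⁴ = S/(4σ)   (ε cancels).
T⁴ = 4200/(4·5.67×10⁻⁸) = 1.852×10¹⁰ K⁴.
T = (1.852×10¹⁰)^(1/4).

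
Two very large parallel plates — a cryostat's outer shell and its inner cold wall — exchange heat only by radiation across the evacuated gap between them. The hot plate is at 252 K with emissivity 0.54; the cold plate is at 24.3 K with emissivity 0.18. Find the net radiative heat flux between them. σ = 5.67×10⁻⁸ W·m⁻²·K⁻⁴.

q ≈ 35.7 W/m²

For two infinite grey parallel plates, q = σ(T₁⁴ − T₂⁴)/(1/ε₁ + 1/ε₂ − 1).
T₁⁴ − T₂⁴ = 4.033×10⁹ − 3.487×10⁵ = 4.032×10⁹ K⁴.
1/ε₁ + 1/ε₂ − 1 = 1.852 + 5.556 − 1 = 6.407.
q = 5.67×10⁻⁸ × 4.032×10⁹ / 6.407.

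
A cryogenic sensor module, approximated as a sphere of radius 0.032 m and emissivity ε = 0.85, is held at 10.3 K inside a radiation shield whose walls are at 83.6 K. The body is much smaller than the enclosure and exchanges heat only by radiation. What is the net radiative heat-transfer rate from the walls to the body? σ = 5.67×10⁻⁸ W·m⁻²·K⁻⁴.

P_net ≈ 0.0303 W

For a small grey body in a large enclosure: P_net = εσA(T_body⁴ − T_wall⁴).
A = 4πr² = 0.01287 m²; T_body⁴ − T_wall⁴ = 11260 − 4.885×10⁷ = -4.883×10⁷ K⁴.
|P_net| = 0.85·5.67×10⁻⁸·0.01287·4.883×10⁷.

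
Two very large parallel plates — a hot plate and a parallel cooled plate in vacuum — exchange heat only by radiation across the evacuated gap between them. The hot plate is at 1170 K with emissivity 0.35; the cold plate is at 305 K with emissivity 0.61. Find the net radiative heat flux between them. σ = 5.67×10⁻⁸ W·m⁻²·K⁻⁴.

For two infinite grey parallel plates, q = σ(T₁⁴ − T₂⁴)/(1/ε₁ + 1/ε₂ − 1).
T₁⁴ − T₂⁴ = 1.874×10¹² − 8.654×10⁹ = 1.865×10¹² K⁴.
1/ε₁ + 1/ε₂ − 1 = 2.857 + 1.639 − 1 = 3.496.
q = 5.67×10⁻⁸ × 1.865×10¹² / 3.496.

q ≈ 30200 W/m²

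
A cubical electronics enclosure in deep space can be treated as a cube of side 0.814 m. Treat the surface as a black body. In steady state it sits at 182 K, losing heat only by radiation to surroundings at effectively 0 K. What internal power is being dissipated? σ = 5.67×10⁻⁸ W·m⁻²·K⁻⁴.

Steady state: P = εσA T⁴.
A = 6L² = 3.976 m²; T⁴ = (182)⁴ = 1.097×10⁹ K⁴.
P = 1.0 × 5.67×10⁻⁸ × 3.976 × 1.097×10⁹.

P ≈ 247 W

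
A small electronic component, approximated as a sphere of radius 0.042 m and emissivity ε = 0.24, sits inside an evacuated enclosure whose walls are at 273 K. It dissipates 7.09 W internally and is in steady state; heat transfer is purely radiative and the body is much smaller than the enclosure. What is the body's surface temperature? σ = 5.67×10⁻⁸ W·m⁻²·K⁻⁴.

For a small grey body in a large enclosure, net radiated power = εσA(T⁴ − T_w⁴).
Steady state: P = εσA(T⁴ − T_w⁴) with A = 4πr² = 0.02217 m².
T⁴ = P/(εσA) + T_w⁴ = 7.09/(0.24·5.67×10⁻⁸·0.02217) + (273)⁴
    = 2.350×10¹⁰ + 5.555×10⁹ = 2.906×10¹⁰ K⁴.

T ≈ 413 K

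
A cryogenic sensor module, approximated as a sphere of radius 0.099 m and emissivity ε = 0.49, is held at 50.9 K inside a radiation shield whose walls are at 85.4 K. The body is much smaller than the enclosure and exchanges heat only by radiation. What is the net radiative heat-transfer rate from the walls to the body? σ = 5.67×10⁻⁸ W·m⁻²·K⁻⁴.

For a small grey body in a large enclosure: P_net = εσA(T_body⁴ − T_wall⁴).
A = 4πr² = 0.1232 m²; T_body⁴ − T_wall⁴ = 6.712×10⁶ − 5.319×10⁷ = -4.648×10⁷ K⁴.
|P_net| = 0.49·5.67×10⁻⁸·0.1232·4.648×10⁷.

P_net ≈ 0.159 W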